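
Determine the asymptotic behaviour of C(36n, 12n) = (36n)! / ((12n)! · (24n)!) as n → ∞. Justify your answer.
C(36n, 12n) ~ (27/4)^(12n) · sqrt(3/(4π·12n))

Write N = 12n. Apply Stirling to each factorial:
  (3N)! ~ sqrt(2π·3N) · (3N/e)^(3N),
  N! ~ sqrt(2π N) · (N/e)^N,
  (2N)! ~ sqrt(2π·2N) · (2N/e)^(2N).
The exponential factors combine to (3N)^(3N) / (N^N · (2N)^(2N)) = 3^(3N)/2^(2N) = (3^3/2^2)^N = (27/4)^N.
The square-root prefactors combine to sqrt(2π·3N) / (sqrt(2π N)·sqrt(2π·2N)) = sqrt(3 / (2π·2·N)) = sqrt(3/(4π·12n)).
Substituting N = 12n: C(36n, 12n) ~ (27/4)^(12n) · sqrt(3/(4π·12n)).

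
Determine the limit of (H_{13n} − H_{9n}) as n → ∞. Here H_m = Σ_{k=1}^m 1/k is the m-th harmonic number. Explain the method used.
lim = ln(13/9)

Euler-Maclaurin gives H_m = ln m + γ + 1/(2m) + O(1/m^2). The γ and O(1/m) terms cancel in the difference:
  H_{13n} − H_{9n} = ln(13n) − ln(9n) + O(1/n) = ln(13/9) + O(1/n).
Hence the limit is ln(13/9).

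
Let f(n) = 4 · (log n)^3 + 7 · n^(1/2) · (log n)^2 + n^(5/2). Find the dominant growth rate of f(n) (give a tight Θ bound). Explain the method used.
f(n) ∈ Θ(n^(5/2))

Compare the terms by growth order. For large n, n^a · (log n)^b dominates n^a' · (log n)^b' iff a > a', or (a = a' and b > b'). Ranking the 3 terms shows the dominant one is n^(5/2). Hence f(n) ∈ Θ(n^(5/2)).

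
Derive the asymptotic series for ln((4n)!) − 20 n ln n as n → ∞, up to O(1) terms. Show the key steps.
ln((4n)!) − 20 n ln n = −16 n ln n + 4(ln 4 − 1) n + (1/2) ln(2π·4n) + O(1/n)

Stirling: ln((4n)!) = 4n ln(4n) − 4n + (1/2) ln(2π·4n) + O(1/n).
Expand 4n ln(4n) = 4n (ln n + ln 4) = 4n ln n + 4n ln 4.
Subtract 20n ln n: leading term is (4 − 20) n ln n = −16 n ln n. The next term is 4n ln 4 − 4n = 4(ln 4 − 1) n. Then the (1/2) ln(2π·4n) correction.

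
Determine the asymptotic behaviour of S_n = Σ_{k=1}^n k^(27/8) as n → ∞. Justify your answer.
S_n ~ (8/35) · n^(35/8)

Integral comparison: Σ_{k=1}^n k^(27/8) = ∫_0^n x^(27/8) dx + O(n^(27/8)). The integral is n^(1 + 27/8) / (1 + 27/8) = n^((27+8)/8) / ((27+8)/8) = (8/35) · n^(35/8).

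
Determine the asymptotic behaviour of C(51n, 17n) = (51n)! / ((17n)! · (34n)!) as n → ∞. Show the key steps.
C(51n, 17n) ~ (27/4)^(17n) · sqrt(3/(4π·17n))

Write N = 17n. Apply Stirling to each factorial:
  (3N)! ~ sqrt(2π·3N) · (3N/e)^(3N),
  N! ~ sqrt(2π N) · (N/e)^N,
  (2N)! ~ sqrt(2π·2N) · (2N/e)^(2N).
The exponential factors combine to (3N)^(3N) / (N^N · (2N)^(2N)) = 3^(3N)/2^(2N) = (3^3/2^2)^N = (27/4)^N.
The square-root prefactors combine to sqrt(2π·3N) / (sqrt(2π N)·sqrt(2π·2N)) = sqrt(3 / (2π·2·N)) = sqrt(3/(4π·17n)).
Substituting N = 17n: C(51n, 17n) ~ (27/4)^(17n) · sqrt(3/(4π·17n)).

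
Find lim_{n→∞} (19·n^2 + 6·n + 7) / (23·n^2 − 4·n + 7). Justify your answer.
lim = 19/23

For large n the leading n^2 terms dominate both numerator and denominator. Dividing top and bottom by n^2, every other term tends to 0, leaving 19/23.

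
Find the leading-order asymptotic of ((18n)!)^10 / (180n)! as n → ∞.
((18n)!)^10/(180n)! ~ ((2π·18n)^(9/2) / sqrt(10)) · 10^(−10·18n)  →  0

Write N = 18n. Stirling: N! ~ sqrt(2π N)(N/e)^N and (10N)! ~ sqrt(2π·10N)·(10N/e)^(10N).
  (N!)^10/(10N)! ~ (2π N)^(10/2) (N/e)^(10N) / [sqrt(2π·10N) (10N/e)^(10N)]
     = (2π N)^(10/2) / sqrt(2π·10N) · (N/(10N))^(10N)
     = (2π N)^((10−1)/2) / sqrt(10) · 10^(−10N).
Since 10^10 > 1, the factor 10^(−10N) decays exponentially, so the ratio → 0. Substituting N = 18n gives the stated form.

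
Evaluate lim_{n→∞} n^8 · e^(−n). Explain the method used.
lim = 0

Exponentials with base > 1 dominate every fixed polynomial: for any fixed c, n^c / e^n → 0 as n → ∞ (e.g. by the ratio test, or since e^n grows faster than any power of n). Hence n^8 · e^(−n) = n^8 / e^n → 0.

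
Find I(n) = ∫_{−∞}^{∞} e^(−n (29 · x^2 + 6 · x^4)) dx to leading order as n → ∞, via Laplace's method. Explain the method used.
I(n) ~ sqrt(π/(29n))

φ(x) = 29 · x^2 + 6 · x^4 has its unique global minimum at x* = 0 (since φ'(x) = 58x + 24x^3 = 0 only at x = 0 for real x with both coefficients positive, and φ → ∞ as |x| → ∞). At x* = 0, φ(0) = 0 and φ''(0) = 58. Laplace's method then gives
  I(n) ~ sqrt(2π / (n · φ''(0))) · e^(−n φ(0)) = sqrt(2π / (58n)) = sqrt(π/(29n)).
The 6 · x^4 term contributes only at subleading order (an O(1/n) relative correction).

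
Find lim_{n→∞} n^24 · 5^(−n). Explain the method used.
lim = 0

Exponentials with base > 1 dominate every fixed polynomial: for any fixed c, n^c / 5^n → 0 as n → ∞ (e.g. by the ratio test, or by writing 5^n = e^(n ln 5) and noting e^(n ln 5) / n^c → ∞). Hence n^24 · 5^(−n) = n^24 / 5^n → 0.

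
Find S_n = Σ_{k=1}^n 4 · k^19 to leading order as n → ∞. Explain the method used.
S_n ~ n^20 / 5

By integral comparison (Euler-Maclaurin), Σ_{k=1}^n 4 · k^19 = 4 · ∫_0^n x^19 dx + O(n^19) = 4 · n^20/20 = n^20 / 5 + O(n^19). (Equivalently, Faulhaber's formula gives the same leading term.)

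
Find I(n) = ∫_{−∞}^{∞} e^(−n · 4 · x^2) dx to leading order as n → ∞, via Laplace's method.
I(n) = sqrt(π/(4n))

Here φ(x) = 4 · x^2 has its unique minimum at x* = 0 with φ(x*) = 0 and φ''(x*) = 8. Laplace's method gives
  I(n) ~ e^(−n φ(x*)) · sqrt(2π / (n · φ''(x*))) = sqrt(2π / (8n)) = sqrt(π/(4n)).
This is exact: substituting u = (x − 0)·sqrt(4n) gives I(n) = (1/sqrt(4n)) ∫_{−∞}^{∞} e^(−u^2) du = sqrt(π/(4n)).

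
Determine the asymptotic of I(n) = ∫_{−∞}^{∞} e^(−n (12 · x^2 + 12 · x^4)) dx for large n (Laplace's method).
I(n) ~ sqrt(π/(12n))

φ(x) = 12 · x^2 + 12 · x^4 has its unique global minimum at x* = 0 (since φ'(x) = 24x + 48x^3 = 0 only at x = 0 for real x with both coefficients positive, and φ → ∞ as |x| → ∞). At x* = 0, φ(0) = 0 and φ''(0) = 24. Laplace's method then gives
  I(n) ~ sqrt(2π / (n · φ''(0))) · e^(−n φ(0)) = sqrt(2π / (24n)) = sqrt(π/(12n)).
The 12 · x^4 term contributes only at subleading order (an O(1/n) relative correction).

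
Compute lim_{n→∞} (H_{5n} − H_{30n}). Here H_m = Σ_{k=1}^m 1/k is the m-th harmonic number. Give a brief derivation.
lim = ln(5/30) = −ln 6

Euler-Maclaurin gives H_m = ln m + γ + 1/(2m) + O(1/m^2). The γ and O(1/m) terms cancel in the difference:
  H_{5n} − H_{30n} = ln(5n) − ln(30n) + O(1/n) = ln(5/30) + O(1/n).
Hence the limit is ln(5/30) = −ln 6.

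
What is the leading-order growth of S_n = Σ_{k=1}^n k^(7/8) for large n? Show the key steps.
S_n ~ (8/15) · n^(15/8)

Integral comparison: Σ_{k=1}^n k^(7/8) = ∫_0^n x^(7/8) dx + O(n^(7/8)). The integral is n^(1 + 7/8) / (1 + 7/8) = n^((7+8)/8) / ((7+8)/8) = (8/15) · n^(15/8).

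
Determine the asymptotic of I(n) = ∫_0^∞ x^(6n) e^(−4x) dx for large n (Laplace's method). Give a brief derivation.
I(n) ~ (sqrt(2π·6n) / 4) · (6n/(4e))^(6n)

Write the integrand as exp(6n ln x − 4x) and set f(x) = 6n ln x − 4x. Then f'(x) = 6n/x − 4 = 0 at x* = 6n/4, and f''(x*) = −6n/x*^2 = −4^2/(6n). Laplace's method (interior maximum) gives
  I(n) ~ e^(f(x*)) · sqrt(2π / |f''(x*)|)
        = exp(6n ln(6n/4) − 6n) · sqrt(2π · 6n / 4^2)
        = (6n/4)^(6n) e^(−6n) · sqrt(2π·6n) / 4
        = (sqrt(2π·6n) / 4) · (6n/(4e))^(6n).
This matches Γ(6n+1)/4^(6n+1) with Stirling applied to Γ.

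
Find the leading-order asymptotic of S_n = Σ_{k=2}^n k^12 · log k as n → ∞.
S_n ~ n^13 log n / 13 − n^13 / 169

By integral comparison, S_n = ∫_1^n x^12 · log x dx + O(n^12 · log n). For the integral, ∫ x^12 log x dx = n^13 log n / 13 − n^13/169 (integration by parts). Hence S_n ~ n^13 log n / 13 − n^13 / 169.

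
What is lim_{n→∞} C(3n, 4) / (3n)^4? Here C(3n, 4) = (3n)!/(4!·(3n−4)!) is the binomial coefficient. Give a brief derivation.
lim = 1/4! = 1/24

With N = 3n → ∞: C(N, 4) / N^4 = [N(N−1)…(N−3)] / (4! · N^4) = (1/4!) · 1 · (1 − 1/(3n)) · (1 − 2/(3n)) · (1 − 3/(3n)). Each factor → 1 as N → ∞, so the limit is 1/4! = 1/24.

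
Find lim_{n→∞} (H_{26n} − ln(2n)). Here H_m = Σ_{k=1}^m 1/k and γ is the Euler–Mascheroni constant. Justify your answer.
lim = ln 13 + γ

By Euler-Maclaurin, H_m = ln m + γ + O(1/m). So
  H_{26n} − ln(2n) = ln(26n) + γ − ln(2n) + O(1/n)
                       = ln(26/2) + γ + O(1/n).
Hence the limit is ln(26/2) + γ (= ln 13).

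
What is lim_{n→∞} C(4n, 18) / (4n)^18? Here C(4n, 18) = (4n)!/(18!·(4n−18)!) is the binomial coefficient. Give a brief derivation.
lim = 1/18! = 1/6402373705728000

With N = 4n → ∞: C(N, 18) / N^18 = [N(N−1)…(N−17)] / (18! · N^18) = (1/18!) · 1 · (1 − 1/(4n)) · … · (1 − 17/(4n)). Each factor → 1 as N → ∞, so the limit is 1/18! = 1/6402373705728000.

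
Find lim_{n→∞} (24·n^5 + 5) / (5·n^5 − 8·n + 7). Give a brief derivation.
lim = 24/5

For large n the leading n^5 terms dominate both numerator and denominator. Dividing top and bottom by n^5, every other term tends to 0, leaving 24/5.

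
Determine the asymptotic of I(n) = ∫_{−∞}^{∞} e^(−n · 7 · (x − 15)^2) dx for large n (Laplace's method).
I(n) = sqrt(π/(7n))

Here φ(x) = 7 · (x − 15)^2 has its unique minimum at x* = 15 with φ(x*) = 0 and φ''(x*) = 14. Laplace's method gives
  I(n) ~ e^(−n φ(x*)) · sqrt(2π / (n · φ''(x*))) = sqrt(2π / (14n)) = sqrt(π/(7n)).
This is exact: substituting u = (x − 15)·sqrt(7n) gives I(n) = (1/sqrt(7n)) ∫_{−∞}^{∞} e^(−u^2) du = sqrt(π/(7n)).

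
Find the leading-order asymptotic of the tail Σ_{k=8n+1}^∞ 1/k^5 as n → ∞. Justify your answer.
Σ_{k>8n} 1/k^5 ~ 1/(4 · (8n)^4)

Compare to the integral: ∫_{8n}^∞ x^(−5) dx = [−x^(−4)/4]_{8n}^∞ = 1/((5−1)·(8n)^4). Euler-Maclaurin then gives
  Σ_{k>8n} 1/k^5 = ∫_{8n}^∞ dx/x^5 − 1/(2·(8n)^5) + O(1/(8n)^6).
(Equivalently this is ζ(5) − Σ_{k≤8n} 1/k^5.)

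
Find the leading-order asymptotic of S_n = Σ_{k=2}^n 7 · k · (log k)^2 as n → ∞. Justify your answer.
S_n ~ 7 · n^2 · (log n)^2 / 2

By integral comparison, S_n = ∫_1^n 7 · x · (log x)^2 dx + O(n · (log n)^2). For the integral, the leading term of ∫_1^n x^1 (log x)^2 dx is n^2/2 · (log n)^2 (by repeated integration by parts; each step lowers the log-exponent and produces a relatively O(1/log n) correction). Hence S_n ~ 7 · n^2 · (log n)^2 / 2.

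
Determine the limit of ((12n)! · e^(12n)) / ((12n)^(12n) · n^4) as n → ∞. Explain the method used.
lim = 0

Stirling: (12n)! ~ sqrt(2π·12n) · (12n/e)^(12n). Hence
  (12n)! · e^(12n) / (12n)^(12n) ~ sqrt(2π·12n).
Dividing by n^4: sqrt(2π·12n) / n^4 = sqrt(2π·12) · n^((1−8)/2), so the expression behaves like sqrt(2π·12) · n^((1−8)/2) → 0.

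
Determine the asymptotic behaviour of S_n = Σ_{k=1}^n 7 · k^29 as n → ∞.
S_n ~ 7 · n^30 / 30

By integral comparison (Euler-Maclaurin), Σ_{k=1}^n 7 · k^29 = 7 · ∫_0^n x^29 dx + O(n^29) = 7 · n^30/30 + O(n^29). (Equivalently, Faulhaber's formula gives the same leading term.)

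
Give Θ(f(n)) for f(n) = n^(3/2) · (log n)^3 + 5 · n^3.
f(n) ∈ Θ(n^3)

Compare the terms by growth order. For large n, n^a · (log n)^b dominates n^a' · (log n)^b' iff a > a', or (a = a' and b > b'). Ranking the 2 terms shows the dominant one is 5 · n^3. Hence f(n) ∈ Θ(n^3).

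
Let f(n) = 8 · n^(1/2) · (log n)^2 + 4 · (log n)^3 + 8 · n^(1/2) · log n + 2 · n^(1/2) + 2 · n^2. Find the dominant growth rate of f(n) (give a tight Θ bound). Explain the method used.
f(n) ∈ Θ(n^2)

Compare the terms by growth order. For large n, n^a · (log n)^b dominates n^a' · (log n)^b' iff a > a', or (a = a' and b > b'). Ranking the 5 terms shows the dominant one is 2 · n^2. Hence f(n) ∈ Θ(n^2).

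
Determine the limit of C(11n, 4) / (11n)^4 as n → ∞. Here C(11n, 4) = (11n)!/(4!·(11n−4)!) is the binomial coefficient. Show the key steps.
lim = 1/4! = 1/24

With N = 11n → ∞: C(N, 4) / N^4 = [N(N−1)…(N−3)] / (4! · N^4) = (1/4!) · 1 · (1 − 1/(11n)) · (1 − 2/(11n)) · (1 − 3/(11n)). Each factor → 1 as N → ∞, so the limit is 1/4! = 1/24.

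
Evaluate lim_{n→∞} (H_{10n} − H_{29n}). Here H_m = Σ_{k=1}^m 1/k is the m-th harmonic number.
lim = ln(10/29)

Euler-Maclaurin gives H_m = ln m + γ + 1/(2m) + O(1/m^2). The γ and O(1/m) terms cancel in the difference:
  H_{10n} − H_{29n} = ln(10n) − ln(29n) + O(1/n) = ln(10/29) + O(1/n).
Hence the limit is ln(10/29).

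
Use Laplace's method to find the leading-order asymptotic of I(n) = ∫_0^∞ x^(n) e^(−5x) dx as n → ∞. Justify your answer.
I(n) ~ (sqrt(2π·n) / 5) · (n/(5e))^(n)

Write the integrand as exp(n ln x − 5x) and set f(x) = n ln x − 5x. Then f'(x) = n/x − 5 = 0 at x* = n/5, and f''(x*) = −n/x*^2 = −5^2/(n). Laplace's method (interior maximum) gives
  I(n) ~ e^(f(x*)) · sqrt(2π / |f''(x*)|)
        = exp(n ln(n/5) − n) · sqrt(2π · n / 5^2)
        = (n/5)^(n) e^(−n) · sqrt(2π·n) / 5
        = (sqrt(2π·n) / 5) · (n/(5e))^(n).
This matches Γ(n+1)/5^(n+1) with Stirling applied to Γ.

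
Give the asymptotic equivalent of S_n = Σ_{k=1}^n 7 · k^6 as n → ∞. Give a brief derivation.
S_n ~ n^7

By integral comparison (Euler-Maclaurin), Σ_{k=1}^n 7 · k^6 = 7 · ∫_0^n x^6 dx + O(n^6) = 7 · n^7/7 = n^7 + O(n^6). (Equivalently, Faulhaber's formula gives the same leading term.)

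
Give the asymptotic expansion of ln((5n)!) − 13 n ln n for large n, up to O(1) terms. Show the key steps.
ln((5n)!) − 13 n ln n = −8 n ln n + 5(ln 5 − 1) n + (1/2) ln(2π·5n) + O(1/n)

Stirling: ln((5n)!) = 5n ln(5n) − 5n + (1/2) ln(2π·5n) + O(1/n).
Expand 5n ln(5n) = 5n (ln n + ln 5) = 5n ln n + 5n ln 5.
Subtract 13n ln n: leading term is (5 − 13) n ln n = −8 n ln n. The next term is 5n ln 5 − 5n = 5(ln 5 − 1) n. Then the (1/2) ln(2π·5n) correction.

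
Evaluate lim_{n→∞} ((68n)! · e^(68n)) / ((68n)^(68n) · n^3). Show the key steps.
lim = 0

Stirling: (68n)! ~ sqrt(2π·68n) · (68n/e)^(68n). Hence
  (68n)! · e^(68n) / (68n)^(68n) ~ sqrt(2π·68n).
Dividing by n^3: sqrt(2π·68n) / n^3 = sqrt(2π·68) · n^((1−6)/2), so the expression behaves like sqrt(2π·68) · n^((1−6)/2) → 0.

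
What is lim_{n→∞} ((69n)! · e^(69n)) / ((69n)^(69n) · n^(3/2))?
lim = 0

Stirling: (69n)! ~ sqrt(2π·69n) · (69n/e)^(69n). Hence
  (69n)! · e^(69n) / (69n)^(69n) ~ sqrt(2π·69n).
Dividing by n^(3/2): sqrt(2π·69n) / n^(3/2) = sqrt(2π·69) · n^((1−3)/2), so the expression behaves like sqrt(2π·69) · n^((1−3)/2) → 0.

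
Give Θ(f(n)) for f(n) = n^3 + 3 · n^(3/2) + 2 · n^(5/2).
f(n) ∈ Θ(n^3)

Compare the terms by growth order. For large n, n^a · (log n)^b dominates n^a' · (log n)^b' iff a > a', or (a = a' and b > b'). Ranking the 3 terms shows the dominant one is n^3. Hence f(n) ∈ Θ(n^3).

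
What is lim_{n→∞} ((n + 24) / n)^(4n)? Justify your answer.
lim = e^96

Rewrite as (1 + 24/n)^(4n). By the standard limit (1 + x/n)^n → e^x, we have (1 + 24/n)^n → e^24, and raising to the 4th power gives e^96.
More precisely, ln[(1 + 24/n)^(4n)] = 4n · ln(1 + 24/n) = 4n · (24/n + O(1/n^2)) = 96 + O(1/n) → 96.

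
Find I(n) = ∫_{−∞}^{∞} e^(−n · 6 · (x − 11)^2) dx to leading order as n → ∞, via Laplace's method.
I(n) = sqrt(π/(6n))

Here φ(x) = 6 · (x − 11)^2 has its unique minimum at x* = 11 with φ(x*) = 0 and φ''(x*) = 12. Laplace's method gives
  I(n) ~ e^(−n φ(x*)) · sqrt(2π / (n · φ''(x*))) = sqrt(2π / (12n)) = sqrt(π/(6n)).
This is exact: substituting u = (x − 11)·sqrt(6n) gives I(n) = (1/sqrt(6n)) ∫_{−∞}^{∞} e^(−u^2) du = sqrt(π/(6n)).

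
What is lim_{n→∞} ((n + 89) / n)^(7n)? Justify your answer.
lim = e^623

Rewrite as (1 + 89/n)^(7n). By the standard limit (1 + x/n)^n → e^x, we have (1 + 89/n)^n → e^89, and raising to the 7th power gives e^623.
More precisely, ln[(1 + 89/n)^(7n)] = 7n · ln(1 + 89/n) = 7n · (89/n + O(1/n^2)) = 623 + O(1/n) → 623.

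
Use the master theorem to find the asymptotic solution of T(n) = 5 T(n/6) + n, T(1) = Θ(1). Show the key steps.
T(n) = Θ(n)

log_6 5 ≈ 0.898. f(n) = n dominates n^(log_6 5) since 1 > 0.898, and the regularity condition a·f(n/b) = 5·(n/6)^1 = (5/6)·n ≤ c·f(n) holds with c = 5/6 ≈ 0.833 < 1. So this is Case 3: T(n) = Θ(f(n)) = Θ(n).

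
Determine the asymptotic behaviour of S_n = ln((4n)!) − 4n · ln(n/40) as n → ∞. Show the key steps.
S_n ~ 4n · (ln 160 − 1) + O(ln n)

Stirling: ln((4n)!) = 4n ln(4n) − 4n + O(ln n).
  S_n = 4n ln(4n) − 4n − 4n ln(n/40) + O(ln n)
      = 4n ln(4n) − 4n ln n + 4n ln 40 − 4n + O(ln n)
      = 4n ln 4 + 4n ln 40 − 4n + O(ln n)
      = 4n (ln 160 − 1) + O(ln n).
Numerically ln(160) − 1 ≈ 4.0752.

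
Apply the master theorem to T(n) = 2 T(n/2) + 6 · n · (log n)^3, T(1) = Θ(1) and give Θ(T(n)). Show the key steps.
T(n) = Θ(n · (log n)^4)

Here log_2 2 = 1 and f(n) = 6 · n · (log n)^3 = Θ(n^(log_2 2) · (log n)^3). This is the extended Case 2 of the master theorem (f matches the critical exponent up to log factors), giving T(n) = Θ(n^(log_2 2) · (log n)^(3+1)) = Θ(n · (log n)^4).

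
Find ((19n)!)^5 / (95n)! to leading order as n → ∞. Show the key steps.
((19n)!)^5/(95n)! ~ ((2π·19n)^(4/2) / sqrt(5)) · 5^(−5·19n)  →  0

Write N = 19n. Stirling: N! ~ sqrt(2π N)(N/e)^N and (5N)! ~ sqrt(2π·5N)·(5N/e)^(5N).
  (N!)^5/(5N)! ~ (2π N)^(5/2) (N/e)^(5N) / [sqrt(2π·5N) (5N/e)^(5N)]
     = (2π N)^(5/2) / sqrt(2π·5N) · (N/(5N))^(5N)
     = (2π N)^((5−1)/2) / sqrt(5) · 5^(−5N).
Since 5^5 > 1, the factor 5^(−5N) decays exponentially, so the ratio → 0. Substituting N = 19n gives the stated form.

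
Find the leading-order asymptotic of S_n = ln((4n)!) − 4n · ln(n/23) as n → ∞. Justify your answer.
S_n ~ 4n · (ln 92 − 1) + O(ln n)

Stirling: ln((4n)!) = 4n ln(4n) − 4n + O(ln n).
  S_n = 4n ln(4n) − 4n − 4n ln(n/23) + O(ln n)
      = 4n ln(4n) − 4n ln n + 4n ln 23 − 4n + O(ln n)
      = 4n ln 4 + 4n ln 23 − 4n + O(ln n)
      = 4n (ln 92 − 1) + O(ln n).
Numerically ln(92) − 1 ≈ 3.5218.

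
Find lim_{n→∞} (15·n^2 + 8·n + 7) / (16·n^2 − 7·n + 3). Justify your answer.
lim = 15/16

For large n the leading n^2 terms dominate both numerator and denominator. Dividing top and bottom by n^2, every other term tends to 0, leaving 15/16.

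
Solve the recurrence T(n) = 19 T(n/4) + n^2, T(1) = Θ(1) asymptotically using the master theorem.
T(n) = Θ(n^(log_4 19))

Master theorem: compare f(n) = n^2 to n^(log_4 19) where log_4 19 ≈ 2.124. Since 2 < log_4 19, we have f(n) = O(n^(log_4 19 − ε)) for some ε > 0 — Case 1. Hence T(n) = Θ(n^(log_4 19)).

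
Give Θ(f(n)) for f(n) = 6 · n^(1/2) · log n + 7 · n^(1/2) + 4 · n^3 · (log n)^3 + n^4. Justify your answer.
f(n) ∈ Θ(n^4)

Compare the terms by growth order. For large n, n^a · (log n)^b dominates n^a' · (log n)^b' iff a > a', or (a = a' and b > b'). Ranking the 4 terms shows the dominant one is n^4. Hence f(n) ∈ Θ(n^4).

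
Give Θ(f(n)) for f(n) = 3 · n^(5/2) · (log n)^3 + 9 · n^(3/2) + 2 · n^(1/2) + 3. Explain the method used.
f(n) ∈ Θ(n^(5/2) · (log n)^3)

Compare the terms by growth order. For large n, n^a · (log n)^b dominates n^a' · (log n)^b' iff a > a', or (a = a' and b > b'). Ranking the 4 terms shows the dominant one is 3 · n^(5/2) · (log n)^3. Hence f(n) ∈ Θ(n^(5/2) · (log n)^3).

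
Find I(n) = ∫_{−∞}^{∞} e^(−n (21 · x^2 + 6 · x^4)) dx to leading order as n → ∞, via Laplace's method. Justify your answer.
I(n) ~ sqrt(π/(21n))

φ(x) = 21 · x^2 + 6 · x^4 has its unique global minimum at x* = 0 (since φ'(x) = 42x + 24x^3 = 0 only at x = 0 for real x with both coefficients positive, and φ → ∞ as |x| → ∞). At x* = 0, φ(0) = 0 and φ''(0) = 42. Laplace's method then gives
  I(n) ~ sqrt(2π / (n · φ''(0))) · e^(−n φ(0)) = sqrt(2π / (42n)) = sqrt(π/(21n)).
The 6 · x^4 term contributes only at subleading order (an O(1/n) relative correction).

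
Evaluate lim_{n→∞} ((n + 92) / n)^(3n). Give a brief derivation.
lim = e^276

Rewrite as (1 + 92/n)^(3n). By the standard limit (1 + x/n)^n → e^x, we have (1 + 92/n)^n → e^92, and raising to the 3rd power gives e^276.
More precisely, ln[(1 + 92/n)^(3n)] = 3n · ln(1 + 92/n) = 3n · (92/n + O(1/n^2)) = 276 + O(1/n) → 276.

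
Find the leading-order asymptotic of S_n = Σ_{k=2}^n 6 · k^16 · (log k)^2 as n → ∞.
S_n ~ 6 · n^17 · (log n)^2 / 17

By integral comparison, S_n = ∫_1^n 6 · x^16 · (log x)^2 dx + O(n^16 · (log n)^2). For the integral, the leading term of ∫_1^n x^16 (log x)^2 dx is n^17/17 · (log n)^2 (by repeated integration by parts; each step lowers the log-exponent and produces a relatively O(1/log n) correction). Hence S_n ~ 6 · n^17 · (log n)^2 / 17.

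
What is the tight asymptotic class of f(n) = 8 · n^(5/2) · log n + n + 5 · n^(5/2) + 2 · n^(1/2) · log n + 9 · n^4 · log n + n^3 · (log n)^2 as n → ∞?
f(n) ∈ Θ(n^4 · log n)

Compare the terms by growth order. For large n, n^a · (log n)^b dominates n^a' · (log n)^b' iff a > a', or (a = a' and b > b'). Ranking the 6 terms shows the dominant one is 9 · n^4 · log n. Hence f(n) ∈ Θ(n^4 · log n).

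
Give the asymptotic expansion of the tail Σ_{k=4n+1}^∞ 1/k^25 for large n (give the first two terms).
Σ_{k>4n} 1/k^25 = 1/(24 · (4n)^24) − 1/(2 · (4n)^25) + O(1/(4n)^26)

Compare to the integral: ∫_{4n}^∞ x^(−25) dx = [−x^(−24)/24]_{4n}^∞ = 1/((25−1)·(4n)^24). The Euler-Maclaurin correction adds −f(4n)/2 = −1/(2·(4n)^25). Euler-Maclaurin then gives
  Σ_{k>4n} 1/k^25 = ∫_{4n}^∞ dx/x^25 − 1/(2·(4n)^25) + O(1/(4n)^26).
(Equivalently this is ζ(25) − Σ_{k≤4n} 1/k^25.)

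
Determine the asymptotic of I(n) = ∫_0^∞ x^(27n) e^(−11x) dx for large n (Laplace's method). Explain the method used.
I(n) ~ (sqrt(2π·27n) / 11) · (27n/(11e))^(27n)

Write the integrand as exp(27n ln x − 11x) and set f(x) = 27n ln x − 11x. Then f'(x) = 27n/x − 11 = 0 at x* = 27n/11, and f''(x*) = −27n/x*^2 = −11^2/(27n). Laplace's method (interior maximum) gives
  I(n) ~ e^(f(x*)) · sqrt(2π / |f''(x*)|)
        = exp(27n ln(27n/11) − 27n) · sqrt(2π · 27n / 11^2)
        = (27n/11)^(27n) e^(−27n) · sqrt(2π·27n) / 11
        = (sqrt(2π·27n) / 11) · (27n/(11e))^(27n).
This matches Γ(27n+1)/11^(27n+1) with Stirling applied to Γ.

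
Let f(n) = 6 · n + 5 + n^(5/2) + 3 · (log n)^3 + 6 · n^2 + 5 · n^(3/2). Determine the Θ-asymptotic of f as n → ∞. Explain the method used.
f(n) ∈ Θ(n^(5/2))

Compare the terms by growth order. For large n, n^a · (log n)^b dominates n^a' · (log n)^b' iff a > a', or (a = a' and b > b'). Ranking the 6 terms shows the dominant one is n^(5/2). Hence f(n) ∈ Θ(n^(5/2)).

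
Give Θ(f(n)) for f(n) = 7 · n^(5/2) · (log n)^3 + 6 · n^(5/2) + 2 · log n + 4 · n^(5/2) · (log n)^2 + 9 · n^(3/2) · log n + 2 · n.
f(n) ∈ Θ(n^(5/2) · (log n)^3)

Compare the terms by growth order. For large n, n^a · (log n)^b dominates n^a' · (log n)^b' iff a > a', or (a = a' and b > b'). Ranking the 6 terms shows the dominant one is 7 · n^(5/2) · (log n)^3. Hence f(n) ∈ Θ(n^(5/2) · (log n)^3).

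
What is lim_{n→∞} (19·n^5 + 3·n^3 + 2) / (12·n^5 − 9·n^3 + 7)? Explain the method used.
lim = 19/12

For large n the leading n^5 terms dominate both numerator and denominator. Dividing top and bottom by n^5, every other term tends to 0, leaving 19/12.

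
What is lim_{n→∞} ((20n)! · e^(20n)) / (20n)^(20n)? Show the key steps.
lim = ∞

Stirling: (20n)! ~ sqrt(2π·20n) · (20n/e)^(20n). Hence
  (20n)! · e^(20n) / (20n)^(20n) ~ sqrt(2π·20n) = sqrt(2π·20) · sqrt(n) → ∞.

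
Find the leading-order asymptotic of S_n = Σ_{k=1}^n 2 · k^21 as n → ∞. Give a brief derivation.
S_n ~ n^22 / 11

By integral comparison (Euler-Maclaurin), Σ_{k=1}^n 2 · k^21 = 2 · ∫_0^n x^21 dx + O(n^21) = 2 · n^22/22 = n^22 / 11 + O(n^21). (Equivalently, Faulhaber's formula gives the same leading term.)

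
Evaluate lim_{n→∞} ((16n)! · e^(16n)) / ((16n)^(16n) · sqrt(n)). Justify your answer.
lim = sqrt(2π·16)

Stirling: (16n)! ~ sqrt(2π·16n) · (16n/e)^(16n). Hence
  (16n)! · e^(16n) / (16n)^(16n) ~ sqrt(2π·16n).
Dividing by sqrt(n): sqrt(2π·16n) / sqrt(n) = sqrt(2π·16) · n^((1−1)/2), so the limit is sqrt(2π·16).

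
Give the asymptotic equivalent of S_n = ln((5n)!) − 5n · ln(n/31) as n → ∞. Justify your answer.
S_n ~ 5n · (ln 155 − 1) + O(ln n)

Stirling: ln((5n)!) = 5n ln(5n) − 5n + O(ln n).
  S_n = 5n ln(5n) − 5n − 5n ln(n/31) + O(ln n)
      = 5n ln(5n) − 5n ln n + 5n ln 31 − 5n + O(ln n)
      = 5n ln 5 + 5n ln 31 − 5n + O(ln n)
      = 5n (ln 155 − 1) + O(ln n).
Numerically ln(155) − 1 ≈ 4.0434.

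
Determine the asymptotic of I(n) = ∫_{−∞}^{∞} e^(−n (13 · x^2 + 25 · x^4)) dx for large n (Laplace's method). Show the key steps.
I(n) ~ sqrt(π/(13n))

φ(x) = 13 · x^2 + 25 · x^4 has its unique global minimum at x* = 0 (since φ'(x) = 26x + 100x^3 = 0 only at x = 0 for real x with both coefficients positive, and φ → ∞ as |x| → ∞). At x* = 0, φ(0) = 0 and φ''(0) = 26. Laplace's method then gives
  I(n) ~ sqrt(2π / (n · φ''(0))) · e^(−n φ(0)) = sqrt(2π / (26n)) = sqrt(π/(13n)).
The 25 · x^4 term contributes only at subleading order (an O(1/n) relative correction).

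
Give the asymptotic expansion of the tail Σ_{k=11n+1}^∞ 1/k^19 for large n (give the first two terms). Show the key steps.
Σ_{k>11n} 1/k^19 = 1/(18 · (11n)^18) − 1/(2 · (11n)^19) + O(1/(11n)^20)

Compare to the integral: ∫_{11n}^∞ x^(−19) dx = [−x^(−18)/18]_{11n}^∞ = 1/((19−1)·(11n)^18). The Euler-Maclaurin correction adds −f(11n)/2 = −1/(2·(11n)^19). Euler-Maclaurin then gives
  Σ_{k>11n} 1/k^19 = ∫_{11n}^∞ dx/x^19 − 1/(2·(11n)^19) + O(1/(11n)^20).
(Equivalently this is ζ(19) − Σ_{k≤11n} 1/k^19.)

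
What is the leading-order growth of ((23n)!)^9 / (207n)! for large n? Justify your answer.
((23n)!)^9/(207n)! ~ ((2π·23n)^(8/2) / 3) · 9^(−9·23n)  →  0

Write N = 23n. Stirling: N! ~ sqrt(2π N)(N/e)^N and (9N)! ~ sqrt(2π·9N)·(9N/e)^(9N).
  (N!)^9/(9N)! ~ (2π N)^(9/2) (N/e)^(9N) / [sqrt(2π·9N) (9N/e)^(9N)]
     = (2π N)^(9/2) / sqrt(2π·9N) · (N/(9N))^(9N)
     = (2π N)^((9−1)/2) / 3 · 9^(−9N).
Since 9^9 > 1, the factor 9^(−9N) decays exponentially, so the ratio → 0. Substituting N = 23n gives the stated form.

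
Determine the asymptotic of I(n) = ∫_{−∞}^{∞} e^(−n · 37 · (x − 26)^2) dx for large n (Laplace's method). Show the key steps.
I(n) = sqrt(π/(37n))

Here φ(x) = 37 · (x − 26)^2 has its unique minimum at x* = 26 with φ(x*) = 0 and φ''(x*) = 74. Laplace's method gives
  I(n) ~ e^(−n φ(x*)) · sqrt(2π / (n · φ''(x*))) = sqrt(2π / (74n)) = sqrt(π/(37n)).
This is exact: substituting u = (x − 26)·sqrt(37n) gives I(n) = (1/sqrt(37n)) ∫_{−∞}^{∞} e^(−u^2) du = sqrt(π/(37n)).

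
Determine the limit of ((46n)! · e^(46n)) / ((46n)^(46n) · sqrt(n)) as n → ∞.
lim = sqrt(2π·46)

Stirling: (46n)! ~ sqrt(2π·46n) · (46n/e)^(46n). Hence
  (46n)! · e^(46n) / (46n)^(46n) ~ sqrt(2π·46n).
Dividing by sqrt(n): sqrt(2π·46n) / sqrt(n) = sqrt(2π·46) · n^((1−1)/2), so the limit is sqrt(2π·46).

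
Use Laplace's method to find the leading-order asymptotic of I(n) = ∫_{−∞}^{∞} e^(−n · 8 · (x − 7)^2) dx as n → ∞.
I(n) = sqrt(π/(8n))

Here φ(x) = 8 · (x − 7)^2 has its unique minimum at x* = 7 with φ(x*) = 0 and φ''(x*) = 16. Laplace's method gives
  I(n) ~ e^(−n φ(x*)) · sqrt(2π / (n · φ''(x*))) = sqrt(2π / (16n)) = sqrt(π/(8n)).
This is exact: substituting u = (x − 7)·sqrt(8n) gives I(n) = (1/sqrt(8n)) ∫_{−∞}^{∞} e^(−u^2) du = sqrt(π/(8n)).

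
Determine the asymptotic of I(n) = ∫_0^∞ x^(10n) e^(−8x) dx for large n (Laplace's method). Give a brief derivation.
I(n) ~ (sqrt(2π·10n) / 8) · (10n/(8e))^(10n)

Write the integrand as exp(10n ln x − 8x) and set f(x) = 10n ln x − 8x. Then f'(x) = 10n/x − 8 = 0 at x* = 10n/8, and f''(x*) = −10n/x*^2 = −8^2/(10n). Laplace's method (interior maximum) gives
  I(n) ~ e^(f(x*)) · sqrt(2π / |f''(x*)|)
        = exp(10n ln(10n/8) − 10n) · sqrt(2π · 10n / 8^2)
        = (10n/8)^(10n) e^(−10n) · sqrt(2π·10n) / 8
        = (sqrt(2π·10n) / 8) · (10n/(8e))^(10n).
This matches Γ(10n+1)/8^(10n+1) with Stirling applied to Γ.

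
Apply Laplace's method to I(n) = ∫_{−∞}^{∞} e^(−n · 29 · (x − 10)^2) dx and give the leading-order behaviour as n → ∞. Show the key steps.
I(n) = sqrt(π/(29n))

Here φ(x) = 29 · (x − 10)^2 has its unique minimum at x* = 10 with φ(x*) = 0 and φ''(x*) = 58. Laplace's method gives
  I(n) ~ e^(−n φ(x*)) · sqrt(2π / (n · φ''(x*))) = sqrt(2π / (58n)) = sqrt(π/(29n)).
This is exact: substituting u = (x − 10)·sqrt(29n) gives I(n) = (1/sqrt(29n)) ∫_{−∞}^{∞} e^(−u^2) du = sqrt(π/(29n)).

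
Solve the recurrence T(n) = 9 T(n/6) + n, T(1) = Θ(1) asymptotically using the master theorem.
T(n) = Θ(n^(log_6 9))

Master theorem: compare f(n) = n to n^(log_6 9) where log_6 9 ≈ 1.226. Since 1 < log_6 9, we have f(n) = O(n^(log_6 9 − ε)) for some ε > 0 — Case 1. Hence T(n) = Θ(n^(log_6 9)).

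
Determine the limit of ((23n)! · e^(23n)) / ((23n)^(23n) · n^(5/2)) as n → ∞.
lim = 0

Stirling: (23n)! ~ sqrt(2π·23n) · (23n/e)^(23n). Hence
  (23n)! · e^(23n) / (23n)^(23n) ~ sqrt(2π·23n).
Dividing by n^(5/2): sqrt(2π·23n) / n^(5/2) = sqrt(2π·23) · n^((1−5)/2), so the expression behaves like sqrt(2π·23) · n^((1−5)/2) → 0.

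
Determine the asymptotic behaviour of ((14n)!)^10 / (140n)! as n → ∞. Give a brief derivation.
((14n)!)^10/(140n)! ~ ((2π·14n)^(9/2) / sqrt(10)) · 10^(−10·14n)  →  0

Write N = 14n. Stirling: N! ~ sqrt(2π N)(N/e)^N and (10N)! ~ sqrt(2π·10N)·(10N/e)^(10N).
  (N!)^10/(10N)! ~ (2π N)^(10/2) (N/e)^(10N) / [sqrt(2π·10N) (10N/e)^(10N)]
     = (2π N)^(10/2) / sqrt(2π·10N) · (N/(10N))^(10N)
     = (2π N)^((10−1)/2) / sqrt(10) · 10^(−10N).
Since 10^10 > 1, the factor 10^(−10N) decays exponentially, so the ratio → 0. Substituting N = 14n gives the stated form.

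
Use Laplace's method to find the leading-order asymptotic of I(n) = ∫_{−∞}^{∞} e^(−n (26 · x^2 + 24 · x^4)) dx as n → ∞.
I(n) ~ sqrt(π/(26n))

φ(x) = 26 · x^2 + 24 · x^4 has its unique global minimum at x* = 0 (since φ'(x) = 52x + 96x^3 = 0 only at x = 0 for real x with both coefficients positive, and φ → ∞ as |x| → ∞). At x* = 0, φ(0) = 0 and φ''(0) = 52. Laplace's method then gives
  I(n) ~ sqrt(2π / (n · φ''(0))) · e^(−n φ(0)) = sqrt(2π / (52n)) = sqrt(π/(26n)).
The 24 · x^4 term contributes only at subleading order (an O(1/n) relative correction).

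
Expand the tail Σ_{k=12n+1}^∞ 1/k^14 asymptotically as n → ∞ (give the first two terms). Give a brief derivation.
Σ_{k>12n} 1/k^14 = 1/(13 · (12n)^13) − 1/(2 · (12n)^14) + O(1/(12n)^15)

Compare to the integral: ∫_{12n}^∞ x^(−14) dx = [−x^(−13)/13]_{12n}^∞ = 1/((14−1)·(12n)^13). The Euler-Maclaurin correction adds −f(12n)/2 = −1/(2·(12n)^14). Euler-Maclaurin then gives
  Σ_{k>12n} 1/k^14 = ∫_{12n}^∞ dx/x^14 − 1/(2·(12n)^14) + O(1/(12n)^15).
(Equivalently this is ζ(14) − Σ_{k≤12n} 1/k^14.)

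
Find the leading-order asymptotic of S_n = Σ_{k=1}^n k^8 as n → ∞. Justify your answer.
S_n ~ n^9 / 9

By integral comparison (Euler-Maclaurin), Σ_{k=1}^n k^8 = ∫_0^n x^8 dx + O(n^8) = n^9/9 + O(n^8). (Equivalently, Faulhaber's formula gives the same leading term.)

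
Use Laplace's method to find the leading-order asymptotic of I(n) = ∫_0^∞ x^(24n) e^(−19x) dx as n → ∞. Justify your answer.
I(n) ~ (sqrt(2π·24n) / 19) · (24n/(19e))^(24n)

Write the integrand as exp(24n ln x − 19x) and set f(x) = 24n ln x − 19x. Then f'(x) = 24n/x − 19 = 0 at x* = 24n/19, and f''(x*) = −24n/x*^2 = −19^2/(24n). Laplace's method (interior maximum) gives
  I(n) ~ e^(f(x*)) · sqrt(2π / |f''(x*)|)
        = exp(24n ln(24n/19) − 24n) · sqrt(2π · 24n / 19^2)
        = (24n/19)^(24n) e^(−24n) · sqrt(2π·24n) / 19
        = (sqrt(2π·24n) / 19) · (24n/(19e))^(24n).
This matches Γ(24n+1)/19^(24n+1) with Stirling applied to Γ.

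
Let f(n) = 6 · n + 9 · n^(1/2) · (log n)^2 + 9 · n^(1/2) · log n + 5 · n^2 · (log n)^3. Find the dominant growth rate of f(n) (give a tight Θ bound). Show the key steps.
f(n) ∈ Θ(n^2 · (log n)^3)

Compare the terms by growth order. For large n, n^a · (log n)^b dominates n^a' · (log n)^b' iff a > a', or (a = a' and b > b'). Ranking the 4 terms shows the dominant one is 5 · n^2 · (log n)^3. Hence f(n) ∈ Θ(n^2 · (log n)^3).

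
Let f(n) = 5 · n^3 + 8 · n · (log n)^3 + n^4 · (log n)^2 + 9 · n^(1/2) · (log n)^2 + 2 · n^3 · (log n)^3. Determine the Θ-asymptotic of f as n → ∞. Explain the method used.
f(n) ∈ Θ(n^4 · (log n)^2)

Compare the terms by growth order. For large n, n^a · (log n)^b dominates n^a' · (log n)^b' iff a > a', or (a = a' and b > b'). Ranking the 5 terms shows the dominant one is n^4 · (log n)^2. Hence f(n) ∈ Θ(n^4 · (log n)^2).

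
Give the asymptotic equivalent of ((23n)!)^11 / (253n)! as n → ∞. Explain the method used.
((23n)!)^11/(253n)! ~ ((2π·23n)^(10/2) / sqrt(11)) · 11^(−11·23n)  →  0

Write N = 23n. Stirling: N! ~ sqrt(2π N)(N/e)^N and (11N)! ~ sqrt(2π·11N)·(11N/e)^(11N).
  (N!)^11/(11N)! ~ (2π N)^(11/2) (N/e)^(11N) / [sqrt(2π·11N) (11N/e)^(11N)]
     = (2π N)^(11/2) / sqrt(2π·11N) · (N/(11N))^(11N)
     = (2π N)^((11−1)/2) / sqrt(11) · 11^(−11N).
Since 11^11 > 1, the factor 11^(−11N) decays exponentially, so the ratio → 0. Substituting N = 23n gives the stated form.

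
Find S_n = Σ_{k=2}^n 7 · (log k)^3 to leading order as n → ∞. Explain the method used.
S_n ~ 7 · n · (log n)^3

By integral comparison, S_n = ∫_1^n 7 · (log x)^3 dx + O((log n)^3). For the integral, the leading term of ∫_1^n (log x)^3 dx is n · (log n)^3 (by repeated integration by parts; each step lowers the log-exponent and produces a relatively O(1/log n) correction). Hence S_n ~ 7 · n · (log n)^3.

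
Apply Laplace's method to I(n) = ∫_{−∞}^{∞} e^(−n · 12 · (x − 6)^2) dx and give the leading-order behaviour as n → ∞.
I(n) = sqrt(π/(12n))

Here φ(x) = 12 · (x − 6)^2 has its unique minimum at x* = 6 with φ(x*) = 0 and φ''(x*) = 24. Laplace's method gives
  I(n) ~ e^(−n φ(x*)) · sqrt(2π / (n · φ''(x*))) = sqrt(2π / (24n)) = sqrt(π/(12n)).
This is exact: substituting u = (x − 6)·sqrt(12n) gives I(n) = (1/sqrt(12n)) ∫_{−∞}^{∞} e^(−u^2) du = sqrt(π/(12n)).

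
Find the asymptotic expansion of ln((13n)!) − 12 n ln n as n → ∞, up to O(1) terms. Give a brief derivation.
ln((13n)!) − 12 n ln n = n ln n + 13(ln 13 − 1) n + (1/2) ln(2π·13n) + O(1/n)

Stirling: ln((13n)!) = 13n ln(13n) − 13n + (1/2) ln(2π·13n) + O(1/n).
Expand 13n ln(13n) = 13n (ln n + ln 13) = 13n ln n + 13n ln 13.
Subtract 12n ln n: leading term is (13 − 12) n ln n = n ln n. The next term is 13n ln 13 − 13n = 13(ln 13 − 1) n. Then the (1/2) ln(2π·13n) correction.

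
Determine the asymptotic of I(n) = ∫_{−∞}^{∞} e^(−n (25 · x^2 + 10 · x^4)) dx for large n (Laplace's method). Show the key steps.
I(n) ~ sqrt(π/(25n))

φ(x) = 25 · x^2 + 10 · x^4 has its unique global minimum at x* = 0 (since φ'(x) = 50x + 40x^3 = 0 only at x = 0 for real x with both coefficients positive, and φ → ∞ as |x| → ∞). At x* = 0, φ(0) = 0 and φ''(0) = 50. Laplace's method then gives
  I(n) ~ sqrt(2π / (n · φ''(0))) · e^(−n φ(0)) = sqrt(2π / (50n)) = sqrt(π/(25n)).
The 10 · x^4 term contributes only at subleading order (an O(1/n) relative correction).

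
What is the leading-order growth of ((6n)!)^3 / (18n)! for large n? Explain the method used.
((6n)!)^3/(18n)! ~ ((2π·6n)^(2/2) / sqrt(3)) · 3^(−3·6n)  →  0

Write N = 6n. Stirling: N! ~ sqrt(2π N)(N/e)^N and (3N)! ~ sqrt(2π·3N)·(3N/e)^(3N).
  (N!)^3/(3N)! ~ (2π N)^(3/2) (N/e)^(3N) / [sqrt(2π·3N) (3N/e)^(3N)]
     = (2π N)^(3/2) / sqrt(2π·3N) · (N/(3N))^(3N)
     = (2π N)^((3−1)/2) / sqrt(3) · 3^(−3N).
Since 3^3 > 1, the factor 3^(−3N) decays exponentially, so the ratio → 0. Substituting N = 6n gives the stated form.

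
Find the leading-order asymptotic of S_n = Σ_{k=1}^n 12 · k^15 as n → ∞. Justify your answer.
S_n ~ 3 · n^16 / 4

By integral comparison (Euler-Maclaurin), Σ_{k=1}^n 12 · k^15 = 12 · ∫_0^n x^15 dx + O(n^15) = 12 · n^16/16 = 3 · n^16 / 4 + O(n^15). (Equivalently, Faulhaber's formula gives the same leading term.)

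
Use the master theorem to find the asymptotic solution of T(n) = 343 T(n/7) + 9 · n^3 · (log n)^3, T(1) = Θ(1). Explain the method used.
T(n) = Θ(n^3 · (log n)^4)

Here log_7 343 = 3 and f(n) = 9 · n^3 · (log n)^3 = Θ(n^(log_7 343) · (log n)^3). This is the extended Case 2 of the master theorem (f matches the critical exponent up to log factors), giving T(n) = Θ(n^(log_7 343) · (log n)^(3+1)) = Θ(n^3 · (log n)^4).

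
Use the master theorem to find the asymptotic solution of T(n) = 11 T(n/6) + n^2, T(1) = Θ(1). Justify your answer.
T(n) = Θ(n^2)

log_6 11 ≈ 1.338. f(n) = n^2 dominates n^(log_6 11) since 2 > 1.338, and the regularity condition a·f(n/b) = 11·(n/6)^2 = (11/36)·n^2 ≤ c·f(n) holds with c = 11/36 ≈ 0.306 < 1. So this is Case 3: T(n) = Θ(f(n)) = Θ(n^2).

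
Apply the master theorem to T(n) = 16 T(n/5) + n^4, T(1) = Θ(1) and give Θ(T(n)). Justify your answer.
T(n) = Θ(n^4)

log_5 16 ≈ 1.723. f(n) = n^4 dominates n^(log_5 16) since 4 > 1.723, and the regularity condition a·f(n/b) = 16·(n/5)^4 = (16/625)·n^4 ≤ c·f(n) holds with c = 16/625 ≈ 0.0256 < 1. So this is Case 3: T(n) = Θ(f(n)) = Θ(n^4).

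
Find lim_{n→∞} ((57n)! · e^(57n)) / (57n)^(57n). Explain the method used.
lim = ∞

Stirling: (57n)! ~ sqrt(2π·57n) · (57n/e)^(57n). Hence
  (57n)! · e^(57n) / (57n)^(57n) ~ sqrt(2π·57n) = sqrt(2π·57) · sqrt(n) → ∞.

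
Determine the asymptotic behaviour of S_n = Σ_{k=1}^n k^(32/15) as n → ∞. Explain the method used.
S_n ~ (15/47) · n^(47/15)

Integral comparison: Σ_{k=1}^n k^(32/15) = ∫_0^n x^(32/15) dx + O(n^(32/15)). The integral is n^(1 + 32/15) / (1 + 32/15) = n^((32+15)/15) / ((32+15)/15) = (15/47) · n^(47/15).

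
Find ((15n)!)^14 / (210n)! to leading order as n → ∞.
((15n)!)^14/(210n)! ~ ((2π·15n)^(13/2) / sqrt(14)) · 14^(−14·15n)  →  0

Write N = 15n. Stirling: N! ~ sqrt(2π N)(N/e)^N and (14N)! ~ sqrt(2π·14N)·(14N/e)^(14N).
  (N!)^14/(14N)! ~ (2π N)^(14/2) (N/e)^(14N) / [sqrt(2π·14N) (14N/e)^(14N)]
     = (2π N)^(14/2) / sqrt(2π·14N) · (N/(14N))^(14N)
     = (2π N)^((14−1)/2) / sqrt(14) · 14^(−14N).
Since 14^14 > 1, the factor 14^(−14N) decays exponentially, so the ratio → 0. Substituting N = 15n gives the stated form.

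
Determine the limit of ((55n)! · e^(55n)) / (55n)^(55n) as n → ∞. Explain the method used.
lim = ∞

Stirling: (55n)! ~ sqrt(2π·55n) · (55n/e)^(55n). Hence
  (55n)! · e^(55n) / (55n)^(55n) ~ sqrt(2π·55n) = sqrt(2π·55) · sqrt(n) → ∞.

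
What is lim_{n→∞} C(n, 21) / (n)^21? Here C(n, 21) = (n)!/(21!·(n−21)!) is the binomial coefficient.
lim = 1/21! = 1/51090942171709440000

With N = n → ∞: C(N, 21) / N^21 = [N(N−1)…(N−20)] / (21! · N^21) = (1/21!) · 1 · (1 − 1/n) · … · (1 − 20/n). Each factor → 1 as N → ∞, so the limit is 1/21! = 1/51090942171709440000.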